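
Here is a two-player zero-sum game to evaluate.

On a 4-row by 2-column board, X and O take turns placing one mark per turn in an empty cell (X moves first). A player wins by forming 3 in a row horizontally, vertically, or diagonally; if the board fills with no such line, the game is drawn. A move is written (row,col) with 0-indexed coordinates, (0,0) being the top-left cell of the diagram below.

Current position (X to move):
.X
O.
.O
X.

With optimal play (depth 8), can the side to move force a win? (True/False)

X winning at [.X/O./.O/X.]: False

ply 1, X at .X/O./.O/X. | (0,0)=+0→XX/O./.O/X.*; (1,1)=+0→.X/OX/.O/X.; (2,0)=+0→.X/O./XO/X.; (3,1)=+0→.X/O./.O/XX
ply 2, O at XX/O./.O/X. | (1,1)=+0→XX/OO/.O/X.*; (2,0)=+0→XX/O./OO/X.; (3,1)=+0→XX/O./.O/XO
ply 3, X at XX/OO/.O/X. | (2,0)=-1→XX/OO/XO/X.; (3,1)=+0→XX/OO/.O/XX*
ply 4, O at XX/OO/.O/XX | (2,0)=+0→XX/OO/OO/XX*
ply 5: XX/OO/OO/XX is terminal +0 (X); from .X/O./.O/X. depth 8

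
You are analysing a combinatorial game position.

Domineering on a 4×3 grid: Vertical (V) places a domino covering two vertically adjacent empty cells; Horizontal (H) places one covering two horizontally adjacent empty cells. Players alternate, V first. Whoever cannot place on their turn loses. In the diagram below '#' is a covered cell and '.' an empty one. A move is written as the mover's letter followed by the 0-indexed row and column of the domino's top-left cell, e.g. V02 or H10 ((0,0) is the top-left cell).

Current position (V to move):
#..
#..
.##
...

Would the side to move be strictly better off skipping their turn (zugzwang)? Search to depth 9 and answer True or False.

zugzwang(#../#../.##/..., V) = False

p1 V@[#../#../.##/...]: V01[##./##./.##/...]+1* V02[#.#/#.#/.##/...]+1 V20[#../#../###/#..]-1
p2 H@[##./##./.##/...]: H30[##./##./.##/##.]-1* H31[##./##./.##/.##]-1
p3 V@[##./##./.##/##.]: V02[###/###/.##/##.]+1*
p4 H@[###/###/.##/##.] terminal -1; root [#../#../.##/...] d9
if V skipped the turn, H would face:
~ p1 H@[#../#../.##/...]: H01[###/#../.##/...]+1* H11[#../###/.##/...]+1 H30[#../#../.##/##.]-1 H31[#../#../.##/.##]-1
~ p2 V@[###/#../.##/...]: V20[###/#../###/#..]-1*
~ p3 H@[###/#../###/#..]: H11[###/###/###/#..]+1* H31[###/#../###/###]+1
~ p4 V@[###/###/###/#..] terminal -1; root [#../#../.##/...] d9
compare (V): move=+1 vs pass=-1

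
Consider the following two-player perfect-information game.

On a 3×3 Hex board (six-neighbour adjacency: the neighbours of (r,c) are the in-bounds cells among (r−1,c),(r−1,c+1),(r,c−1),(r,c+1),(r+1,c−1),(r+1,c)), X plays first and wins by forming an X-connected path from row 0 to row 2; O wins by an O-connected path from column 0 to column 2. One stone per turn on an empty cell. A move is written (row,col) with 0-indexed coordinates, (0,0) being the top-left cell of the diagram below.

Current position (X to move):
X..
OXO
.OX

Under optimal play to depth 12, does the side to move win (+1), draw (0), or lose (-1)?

[X../OXO/.OX] X move#1: (0,1):-1/XX./OXO/.OX, (0,2):-1/X.X/OXO/.OX, (2,0):+1/X../OXO/XOX*
[X../OXO/XOX] O move#2: (0,1):-1/XO./OXO/XOX*, (0,2):-1/X.O/OXO/XOX
[XO./OXO/XOX] X move#3: (0,2):+1/XOX/OXO/XOX*
[XOX/OXO/XOX] end (terminal -1, O#4); searched X../OXO/.OX to 12

value(X../OXO/.OX, X) = +1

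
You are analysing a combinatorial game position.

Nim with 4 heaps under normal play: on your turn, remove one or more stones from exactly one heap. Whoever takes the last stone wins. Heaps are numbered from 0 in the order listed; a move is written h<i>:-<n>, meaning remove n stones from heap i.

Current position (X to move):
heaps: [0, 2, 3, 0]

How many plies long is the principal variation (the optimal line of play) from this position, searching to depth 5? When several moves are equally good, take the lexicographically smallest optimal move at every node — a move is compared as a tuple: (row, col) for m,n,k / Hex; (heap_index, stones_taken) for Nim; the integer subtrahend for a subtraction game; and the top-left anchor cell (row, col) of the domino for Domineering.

ply 1, X at (0,2,3,0) | h1:-1=-1→(0,1,3,0); h1:-2=-1→(0,0,3,0); h2:-1=+1→(0,2,2,0)*; h2:-2=-1→(0,2,1,0); h2:-3=-1→(0,2,0,0)
ply 2, O at (0,2,2,0) | h1:-1=-1→(0,1,2,0)*; h1:-2=-1→(0,0,2,0); h2:-1=-1→(0,2,1,0); h2:-2=-1→(0,2,0,0)
ply 3, X at (0,1,2,0) | h1:-1=-1→(0,0,2,0); h2:-1=+1→(0,1,1,0)*; h2:-2=-1→(0,1,0,0)
ply 4, O at (0,1,1,0) | h1:-1=-1→(0,0,1,0)*; h2:-1=-1→(0,1,0,0)
ply 5, X at (0,0,1,0) | h2:-1=+1→(0,0,0,0)*
ply 6: (0,0,0,0) is terminal -1 (O); from (0,2,3,0) depth 5

PV length from [(0,2,3,0)]: 5 plies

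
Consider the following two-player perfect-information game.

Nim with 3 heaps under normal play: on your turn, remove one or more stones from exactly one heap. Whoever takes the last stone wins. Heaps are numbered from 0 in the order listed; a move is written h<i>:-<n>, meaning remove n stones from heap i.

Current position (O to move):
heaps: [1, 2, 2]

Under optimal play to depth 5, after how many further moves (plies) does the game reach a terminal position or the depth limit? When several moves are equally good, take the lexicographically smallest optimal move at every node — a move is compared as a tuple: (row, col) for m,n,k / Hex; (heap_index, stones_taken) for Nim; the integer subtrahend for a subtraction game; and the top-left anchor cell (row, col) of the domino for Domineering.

PV length from [(1,2,2)]: 5 plies

ply 1, O at (1,2,2) | h0:-1=+1→(0,2,2)*; h1:-1=-1→(1,1,2); h1:-2=-1→(1,0,2); h2:-1=-1→(1,2,1); h2:-2=-1→(1,2,0)
ply 2, X at (0,2,2) | h1:-1=-1→(0,1,2)*; h1:-2=-1→(0,0,2); h2:-1=-1→(0,2,1); h2:-2=-1→(0,2,0)
ply 3, O at (0,1,2) | h1:-1=-1→(0,0,2); h2:-1=+1→(0,1,1)*; h2:-2=-1→(0,1,0)
ply 4, X at (0,1,1) | h1:-1=-1→(0,0,1)*; h2:-1=-1→(0,1,0)
ply 5, O at (0,0,1) | h2:-1=+1→(0,0,0)*
ply 6: (0,0,0) is terminal -1 (X); from (1,2,2) depth 5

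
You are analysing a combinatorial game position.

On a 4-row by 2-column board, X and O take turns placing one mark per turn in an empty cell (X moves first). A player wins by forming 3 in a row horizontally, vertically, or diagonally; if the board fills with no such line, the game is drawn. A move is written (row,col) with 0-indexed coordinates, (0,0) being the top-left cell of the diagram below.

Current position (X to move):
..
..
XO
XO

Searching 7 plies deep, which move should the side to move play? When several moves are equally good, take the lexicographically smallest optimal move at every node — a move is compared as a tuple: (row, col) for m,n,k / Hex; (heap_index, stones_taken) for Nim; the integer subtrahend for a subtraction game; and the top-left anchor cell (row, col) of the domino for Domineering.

p1 X@[../../XO/XO]: (0,0)[X./../XO/XO]-1 (0,1)[.X/../XO/XO]-1 (1,0)[../X./XO/XO]+1* (1,1)[../.X/XO/XO]+0
p2 O@[../X./XO/XO] terminal -1; root [../../XO/XO] d7

X's best at [../../XO/XO]: (1,0)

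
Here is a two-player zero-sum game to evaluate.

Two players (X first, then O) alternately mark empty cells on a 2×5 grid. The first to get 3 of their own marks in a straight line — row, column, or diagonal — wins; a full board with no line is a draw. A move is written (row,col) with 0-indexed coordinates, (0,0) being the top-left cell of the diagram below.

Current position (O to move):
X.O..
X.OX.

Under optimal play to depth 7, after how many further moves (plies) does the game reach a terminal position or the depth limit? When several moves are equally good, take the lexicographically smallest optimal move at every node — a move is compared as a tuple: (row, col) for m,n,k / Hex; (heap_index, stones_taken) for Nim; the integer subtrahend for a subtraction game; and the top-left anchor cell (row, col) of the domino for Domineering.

PV length from [X.O../X.OX.]: 3 plies

[X.O../X.OX.] O move#1: (0,1):+0/XOO../X.OX., (0,3):+1/X.OO./X.OX.*, (0,4):+0/X.O.O/X.OX., (1,1):+0/X.O../XOOX., (1,4):+0/X.O../X.OXO
[X.OO./X.OX.] X move#2: (0,1):-1/XXOO./X.OX.*, (0,4):-1/X.OOX/X.OX., (1,1):-1/X.OO./XXOX., (1,4):-1/X.OO./X.OXX
[XXOO./X.OX.] O move#3: (0,4):+1/XXOOO/X.OX.*, (1,1):+0/XXOO./XOOX., (1,4):+0/XXOO./X.OXO
[XXOOO/X.OX.] end (terminal -1, X#4); searched X.O../X.OX. to 7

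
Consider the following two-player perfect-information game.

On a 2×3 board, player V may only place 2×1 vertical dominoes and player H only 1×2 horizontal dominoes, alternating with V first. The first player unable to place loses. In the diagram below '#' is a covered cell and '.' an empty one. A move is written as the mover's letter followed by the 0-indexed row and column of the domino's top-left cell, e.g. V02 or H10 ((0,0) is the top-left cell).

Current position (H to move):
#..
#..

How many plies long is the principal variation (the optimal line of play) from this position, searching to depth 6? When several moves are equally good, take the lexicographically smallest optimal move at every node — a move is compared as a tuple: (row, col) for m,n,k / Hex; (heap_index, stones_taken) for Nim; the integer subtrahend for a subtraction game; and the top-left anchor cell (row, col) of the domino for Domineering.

PV length from [#../#..]: 1 ply

[#../#..] H move#1: H01:+1/###/#..*, H11:+1/#../###
[###/#..] end (terminal -1, V#2); searched #../#.. to 6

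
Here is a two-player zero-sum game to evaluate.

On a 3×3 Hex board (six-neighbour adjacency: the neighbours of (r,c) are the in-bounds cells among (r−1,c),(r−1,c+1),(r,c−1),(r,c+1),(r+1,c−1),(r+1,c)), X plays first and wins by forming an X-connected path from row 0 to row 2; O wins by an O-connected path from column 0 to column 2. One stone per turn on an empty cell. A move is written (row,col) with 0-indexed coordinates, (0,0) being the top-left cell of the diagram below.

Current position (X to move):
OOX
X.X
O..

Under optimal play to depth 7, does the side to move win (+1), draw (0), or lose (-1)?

value(OOX/X.X/O.., X) = +1

ply 1, X at OOX/X.X/O.. | (1,1)=+1→OOX/XXX/O..*; (2,1)=+1→OOX/X.X/OX.; (2,2)=+1→OOX/X.X/O.X
ply 2, O at OOX/XXX/O.. | (2,1)=-1→OOX/XXX/OO.*; (2,2)=-1→OOX/XXX/O.O
ply 3, X at OOX/XXX/OO. | (2,2)=+1→OOX/XXX/OOX*
ply 4: OOX/XXX/OOX is terminal -1 (O); from OOX/X.X/O.. depth 7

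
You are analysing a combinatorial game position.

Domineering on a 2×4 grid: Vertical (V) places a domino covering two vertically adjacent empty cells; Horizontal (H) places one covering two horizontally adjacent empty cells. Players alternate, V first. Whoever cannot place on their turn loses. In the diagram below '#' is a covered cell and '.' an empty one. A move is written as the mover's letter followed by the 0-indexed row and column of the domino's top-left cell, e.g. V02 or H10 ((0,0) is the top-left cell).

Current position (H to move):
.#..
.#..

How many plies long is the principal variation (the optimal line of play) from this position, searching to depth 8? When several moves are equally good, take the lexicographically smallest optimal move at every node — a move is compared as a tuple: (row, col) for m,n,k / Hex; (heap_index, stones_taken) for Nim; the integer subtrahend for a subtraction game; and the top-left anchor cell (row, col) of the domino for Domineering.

PV length from [.#../.#..]: 3 plies

ply 1, H at .#../.#.. | H02=+1→.###/.#..*; H12=+1→.#../.###
ply 2, V at .###/.#.. | V00=-1→####/##..*
ply 3, H at ####/##.. | H12=+1→####/####*
ply 4: ####/#### is terminal -1 (V); from .#../.#.. depth 8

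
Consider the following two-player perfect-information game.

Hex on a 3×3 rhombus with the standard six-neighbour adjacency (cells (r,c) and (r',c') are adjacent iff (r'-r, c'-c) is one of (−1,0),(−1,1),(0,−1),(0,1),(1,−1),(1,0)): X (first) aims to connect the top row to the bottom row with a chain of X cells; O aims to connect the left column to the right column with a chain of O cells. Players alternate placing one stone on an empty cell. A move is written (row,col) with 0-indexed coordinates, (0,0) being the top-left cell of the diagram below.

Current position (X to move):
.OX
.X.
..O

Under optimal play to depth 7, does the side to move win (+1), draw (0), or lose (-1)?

p1 X@[.OX/.X./..O]: (0,0)[XOX/.X./..O]+1* (1,0)[.OX/XX./..O]+1 (1,2)[.OX/.XX/..O]+1 (2,0)[.OX/.X./X.O]+1 (2,1)[.OX/.X./.XO]+1
p2 O@[XOX/.X./..O]: (1,0)[XOX/OX./..O]-1* (1,2)[XOX/.XO/..O]-1 (2,0)[XOX/.X./O.O]-1 (2,1)[XOX/.X./.OO]-1
p3 X@[XOX/OX./..O]: (1,2)[XOX/OXX/..O]+1* (2,0)[XOX/OX./X.O]+1 (2,1)[XOX/OX./.XO]+1
p4 O@[XOX/OXX/..O]: (2,0)[XOX/OXX/O.O]-1* (2,1)[XOX/OXX/.OO]-1
p5 X@[XOX/OXX/O.O]: (2,1)[XOX/OXX/OXO]+1*
p6 O@[XOX/OXX/OXO] terminal -1; root [.OX/.X./..O] d7

value(.OX/.X./..O, X) = +1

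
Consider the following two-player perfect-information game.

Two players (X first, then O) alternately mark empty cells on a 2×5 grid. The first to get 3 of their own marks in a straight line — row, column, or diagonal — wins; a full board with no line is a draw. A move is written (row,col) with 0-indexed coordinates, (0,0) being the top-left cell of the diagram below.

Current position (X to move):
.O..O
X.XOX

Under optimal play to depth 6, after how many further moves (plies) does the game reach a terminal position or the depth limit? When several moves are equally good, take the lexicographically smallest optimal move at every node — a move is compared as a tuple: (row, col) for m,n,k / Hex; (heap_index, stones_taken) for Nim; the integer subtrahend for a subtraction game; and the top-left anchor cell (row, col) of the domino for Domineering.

[.O..O/X.XOX] X move#1: (0,0):+0/XO..O/X.XOX, (0,2):+0/.OX.O/X.XOX, (0,3):+0/.O.XO/X.XOX, (1,1):+1/.O..O/XXXOX*
[.O..O/XXXOX] end (terminal -1, O#2); searched .O..O/X.XOX to 6

PV length from [.O..O/X.XOX]: 1 ply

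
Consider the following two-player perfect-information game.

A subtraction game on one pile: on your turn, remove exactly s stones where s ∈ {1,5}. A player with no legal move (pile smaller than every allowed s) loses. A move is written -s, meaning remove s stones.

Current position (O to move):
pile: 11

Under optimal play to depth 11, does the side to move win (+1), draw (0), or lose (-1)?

value(11, O) = +1

p1 O@[11]: -1[10]+1* -5[6]+1
p2 X@[10]: -1[9]-1* -5[5]-1
p3 O@[9]: -1[8]+1* -5[4]+1
p4 X@[8]: -1[7]-1* -5[3]-1
p5 O@[7]: -1[6]+1* -5[2]+1
p6 X@[6]: -1[5]-1* -5[1]-1
p7 O@[5]: -1[4]+1* -5[0]+1
p8 X@[4]: -1[3]-1*
p9 O@[3]: -1[2]+1*
p10 X@[2]: -1[1]-1*
p11 O@[1]: -1[0]+1*
p12 X@[0] terminal -1; root [11] d11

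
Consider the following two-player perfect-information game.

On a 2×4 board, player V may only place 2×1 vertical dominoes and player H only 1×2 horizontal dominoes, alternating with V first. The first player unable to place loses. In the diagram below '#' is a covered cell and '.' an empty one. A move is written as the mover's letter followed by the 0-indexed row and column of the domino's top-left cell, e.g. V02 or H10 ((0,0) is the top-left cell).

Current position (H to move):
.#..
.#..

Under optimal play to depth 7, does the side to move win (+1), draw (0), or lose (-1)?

value(.#../.#.., H) = +1

p1 H@[.#../.#..]: H02[.###/.#..]+1* H12[.#../.###]+1
p2 V@[.###/.#..]: V00[####/##..]-1*
p3 H@[####/##..]: H12[####/####]+1*
p4 V@[####/####] terminal -1; root [.#../.#..] d7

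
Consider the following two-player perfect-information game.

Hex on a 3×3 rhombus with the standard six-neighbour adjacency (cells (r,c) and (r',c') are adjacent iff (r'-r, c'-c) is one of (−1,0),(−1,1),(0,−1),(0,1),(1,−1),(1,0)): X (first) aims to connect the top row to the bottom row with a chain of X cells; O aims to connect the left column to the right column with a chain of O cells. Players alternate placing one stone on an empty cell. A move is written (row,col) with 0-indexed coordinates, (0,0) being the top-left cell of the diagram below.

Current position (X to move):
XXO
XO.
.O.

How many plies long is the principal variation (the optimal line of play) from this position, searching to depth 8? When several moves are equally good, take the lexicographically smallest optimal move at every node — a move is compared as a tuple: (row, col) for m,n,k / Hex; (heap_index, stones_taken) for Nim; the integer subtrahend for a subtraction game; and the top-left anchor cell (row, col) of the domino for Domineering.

[XXO/XO./.O.] X move#1: (1,2):-1/XXO/XOX/.O., (2,0):+1/XXO/XO./XO.*, (2,2):-1/XXO/XO./.OX
[XXO/XO./XO.] end (terminal -1, O#2); searched XXO/XO./.O. to 8

PV length from [XXO/XO./.O.]: 1 ply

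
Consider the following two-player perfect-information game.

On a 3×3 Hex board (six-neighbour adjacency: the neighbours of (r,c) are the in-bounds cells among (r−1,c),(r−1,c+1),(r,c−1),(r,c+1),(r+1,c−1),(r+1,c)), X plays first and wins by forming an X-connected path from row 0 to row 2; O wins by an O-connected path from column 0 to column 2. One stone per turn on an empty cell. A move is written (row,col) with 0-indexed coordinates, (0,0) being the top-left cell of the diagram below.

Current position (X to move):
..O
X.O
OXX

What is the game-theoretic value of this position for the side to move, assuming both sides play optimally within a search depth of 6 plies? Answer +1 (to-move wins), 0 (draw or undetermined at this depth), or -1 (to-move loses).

value(..O/X.O/OXX, X) = +1

[..O/X.O/OXX] X move#1: (0,0):-1/X.O/X.O/OXX, (0,1):-1/.XO/X.O/OXX, (1,1):+1/..O/XXO/OXX*
[..O/XXO/OXX] O move#2: (0,0):-1/O.O/XXO/OXX*, (0,1):-1/.OO/XXO/OXX
[O.O/XXO/OXX] X move#3: (0,1):+1/OXO/XXO/OXX*
[OXO/XXO/OXX] end (terminal -1, O#4); searched ..O/X.O/OXX to 6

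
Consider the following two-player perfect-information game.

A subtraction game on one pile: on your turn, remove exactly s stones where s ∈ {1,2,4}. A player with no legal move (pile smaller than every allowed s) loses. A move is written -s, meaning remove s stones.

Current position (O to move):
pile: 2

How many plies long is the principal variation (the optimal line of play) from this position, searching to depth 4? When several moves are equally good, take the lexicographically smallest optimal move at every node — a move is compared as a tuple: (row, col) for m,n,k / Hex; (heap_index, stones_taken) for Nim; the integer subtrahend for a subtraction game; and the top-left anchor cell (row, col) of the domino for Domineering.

PV length from [2]: 1 ply

[2] O move#1: -1:-1/1, -2:+1/0*
[0] end (terminal -1, X#2); searched 2 to 4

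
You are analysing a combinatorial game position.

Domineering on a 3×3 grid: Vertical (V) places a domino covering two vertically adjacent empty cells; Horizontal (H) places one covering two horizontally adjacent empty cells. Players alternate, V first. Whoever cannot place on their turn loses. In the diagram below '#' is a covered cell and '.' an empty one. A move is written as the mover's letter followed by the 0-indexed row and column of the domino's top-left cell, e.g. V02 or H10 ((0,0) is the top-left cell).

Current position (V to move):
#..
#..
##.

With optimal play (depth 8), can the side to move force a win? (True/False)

ply 1, V at #../#../##. | V01=+1→##./##./##.*; V02=+1→#.#/#.#/##.; V12=-1→#../#.#/###
ply 2: ##./##./##. is terminal -1 (H); from #../#../##. depth 8

V winning at [#../#../##.]: True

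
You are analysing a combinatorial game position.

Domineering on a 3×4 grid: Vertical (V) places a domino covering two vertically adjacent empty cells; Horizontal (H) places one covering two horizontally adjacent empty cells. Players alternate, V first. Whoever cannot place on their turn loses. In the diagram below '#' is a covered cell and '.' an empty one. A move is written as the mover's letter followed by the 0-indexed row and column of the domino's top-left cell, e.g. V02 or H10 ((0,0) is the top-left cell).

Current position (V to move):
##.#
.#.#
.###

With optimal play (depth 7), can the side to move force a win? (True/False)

[##.#/.#.#/.###] V move#1: V02:+1/####/.###/.###*, V10:+1/##.#/##.#/####
[####/.###/.###] end (terminal -1, H#2); searched ##.#/.#.#/.### to 7

V winning at [##.#/.#.#/.###]: True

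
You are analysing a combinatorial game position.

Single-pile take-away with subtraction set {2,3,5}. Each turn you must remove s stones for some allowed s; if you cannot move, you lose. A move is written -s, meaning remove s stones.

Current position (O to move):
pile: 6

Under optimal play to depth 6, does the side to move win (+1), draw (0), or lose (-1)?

value(6, O) = +1

[6] O move#1: -2:-1/4, -3:-1/3, -5:+1/1*
[1] end (terminal -1, X#2); searched 6 to 6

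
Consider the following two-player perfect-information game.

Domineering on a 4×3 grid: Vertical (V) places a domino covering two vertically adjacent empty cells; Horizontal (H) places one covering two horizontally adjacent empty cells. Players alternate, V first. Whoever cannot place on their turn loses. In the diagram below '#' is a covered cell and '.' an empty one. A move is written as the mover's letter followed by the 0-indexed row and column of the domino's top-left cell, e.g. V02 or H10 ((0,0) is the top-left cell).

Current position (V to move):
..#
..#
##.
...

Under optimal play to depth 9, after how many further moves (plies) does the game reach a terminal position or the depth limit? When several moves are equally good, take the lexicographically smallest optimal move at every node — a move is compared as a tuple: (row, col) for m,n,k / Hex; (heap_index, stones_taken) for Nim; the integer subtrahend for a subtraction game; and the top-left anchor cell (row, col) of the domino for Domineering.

[..#/..#/##./...] V move#1: V00:+1/#.#/#.#/##./...*, V01:+1/.##/.##/##./..., V22:-1/..#/..#/###/..#
[#.#/#.#/##./...] H move#2: H30:-1/#.#/#.#/##./##.*, H31:-1/#.#/#.#/##./.##
[#.#/#.#/##./##.] V move#3: V01:+1/###/###/##./##.*, V22:+1/#.#/#.#/###/###
[###/###/##./##.] end (terminal -1, H#4); searched ..#/..#/##./... to 9

PV length from [..#/..#/##./...]: 3 plies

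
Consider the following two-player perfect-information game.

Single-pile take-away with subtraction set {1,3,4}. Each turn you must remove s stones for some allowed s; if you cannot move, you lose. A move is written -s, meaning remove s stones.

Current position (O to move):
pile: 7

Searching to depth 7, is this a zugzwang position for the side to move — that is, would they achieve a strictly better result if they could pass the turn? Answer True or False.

zugzwang(7, O) = True

[7] O move#1: -1:-1/6*, -3:-1/4, -4:-1/3
[6] X move#2: -1:-1/5, -3:-1/3, -4:+1/2*
[2] O move#3: -1:-1/1*
[1] X move#4: -1:+1/0*
[0] end (terminal -1, O#5); searched 7 to 7
suppose O passes — search the same position with X to move:
pass> [7] X move#1: -1:-1/6*, -3:-1/4, -4:-1/3
pass> [6] O move#2: -1:-1/5, -3:-1/3, -4:+1/2*
pass> [2] X move#3: -1:-1/1*
pass> [1] O move#4: -1:+1/0*
pass> [0] end (terminal -1, X#5); searched 7 to 7
for O: play -1, pass +1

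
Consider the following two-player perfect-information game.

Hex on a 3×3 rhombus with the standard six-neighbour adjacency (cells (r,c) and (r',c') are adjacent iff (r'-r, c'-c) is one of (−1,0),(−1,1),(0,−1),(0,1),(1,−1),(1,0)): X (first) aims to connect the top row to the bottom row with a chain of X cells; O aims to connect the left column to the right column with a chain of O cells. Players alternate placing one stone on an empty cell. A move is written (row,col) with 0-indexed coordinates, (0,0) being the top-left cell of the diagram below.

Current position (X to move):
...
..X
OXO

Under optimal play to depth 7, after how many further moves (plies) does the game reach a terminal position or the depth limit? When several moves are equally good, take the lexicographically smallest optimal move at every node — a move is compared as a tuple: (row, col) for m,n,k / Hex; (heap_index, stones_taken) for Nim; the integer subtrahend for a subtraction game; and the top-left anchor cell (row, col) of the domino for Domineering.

[.../..X/OXO] X move#1: (0,0):+1/X../..X/OXO*, (0,1):+1/.X./..X/OXO, (0,2):+1/..X/..X/OXO, (1,0):+1/.../X.X/OXO, (1,1):+1/.../.XX/OXO
[X../..X/OXO] O move#2: (0,1):-1/XO./..X/OXO*, (0,2):-1/X.O/..X/OXO, (1,0):-1/X../O.X/OXO, (1,1):-1/X../.OX/OXO
[XO./..X/OXO] X move#3: (0,2):+1/XOX/..X/OXO*, (1,0):+1/XO./X.X/OXO, (1,1):+1/XO./.XX/OXO
[XOX/..X/OXO] end (terminal -1, O#4); searched .../..X/OXO to 7

PV length from [.../..X/OXO]: 3 plies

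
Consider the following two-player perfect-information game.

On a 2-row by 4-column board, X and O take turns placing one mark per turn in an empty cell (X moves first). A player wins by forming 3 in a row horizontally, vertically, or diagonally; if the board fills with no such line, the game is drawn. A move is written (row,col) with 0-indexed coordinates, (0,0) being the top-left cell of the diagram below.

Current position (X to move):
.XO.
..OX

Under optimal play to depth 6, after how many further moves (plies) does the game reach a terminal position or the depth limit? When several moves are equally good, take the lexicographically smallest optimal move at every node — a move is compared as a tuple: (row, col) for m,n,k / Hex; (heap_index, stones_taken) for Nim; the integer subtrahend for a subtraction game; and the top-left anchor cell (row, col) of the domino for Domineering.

[.XO./..OX] X move#1: (0,0):+0/XXO./..OX*, (0,3):+0/.XOX/..OX, (1,0):+0/.XO./X.OX, (1,1):+0/.XO./.XOX
[XXO./..OX] O move#2: (0,3):+0/XXOO/..OX*, (1,0):+0/XXO./O.OX, (1,1):+0/XXO./.OOX
[XXOO/..OX] X move#3: (1,0):+0/XXOO/X.OX*, (1,1):+0/XXOO/.XOX
[XXOO/X.OX] O move#4: (1,1):+0/XXOO/XOOX*
[XXOO/XOOX] end (terminal +0, X#5); searched .XO./..OX to 6

PV length from [.XO./..OX]: 4 plies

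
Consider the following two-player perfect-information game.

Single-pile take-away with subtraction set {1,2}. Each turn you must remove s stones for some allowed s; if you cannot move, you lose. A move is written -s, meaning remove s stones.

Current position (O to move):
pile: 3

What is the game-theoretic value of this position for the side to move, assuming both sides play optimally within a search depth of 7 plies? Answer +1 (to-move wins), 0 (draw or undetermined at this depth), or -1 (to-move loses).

value(3, O) = -1

[3] O move#1: -1:-1/2*, -2:-1/1
[2] X move#2: -1:-1/1, -2:+1/0*
[0] end (terminal -1, O#3); searched 3 to 7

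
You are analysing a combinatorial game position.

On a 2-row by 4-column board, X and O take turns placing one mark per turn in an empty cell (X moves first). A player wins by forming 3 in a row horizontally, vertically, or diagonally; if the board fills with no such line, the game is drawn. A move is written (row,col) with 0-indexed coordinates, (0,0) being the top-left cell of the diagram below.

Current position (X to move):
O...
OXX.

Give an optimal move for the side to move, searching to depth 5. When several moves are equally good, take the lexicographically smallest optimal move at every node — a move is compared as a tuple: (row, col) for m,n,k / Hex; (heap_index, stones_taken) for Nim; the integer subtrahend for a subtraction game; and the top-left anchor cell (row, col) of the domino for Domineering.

X's best at [O.../OXX.]: (1,3)

p1 X@[O.../OXX.]: (0,1)[OX../OXX.]+0 (0,2)[O.X./OXX.]+0 (0,3)[O..X/OXX.]+0 (1,3)[O.../OXXX]+1*
p2 O@[O.../OXXX] terminal -1; root [O.../OXX.] d5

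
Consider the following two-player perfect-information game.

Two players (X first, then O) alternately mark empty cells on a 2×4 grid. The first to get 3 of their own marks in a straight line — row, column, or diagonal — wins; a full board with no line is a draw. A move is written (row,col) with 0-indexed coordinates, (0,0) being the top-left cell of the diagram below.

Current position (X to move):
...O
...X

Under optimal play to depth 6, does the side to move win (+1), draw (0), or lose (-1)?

value(...O/...X, X) = 0

ply 1, X at ...O/...X | (0,0)=+0→X..O/...X*; (0,1)=+0→.X.O/...X; (0,2)=+0→..XO/...X; (1,0)=+0→...O/X..X; (1,1)=+0→...O/.X.X; (1,2)=+0→...O/..XX
ply 2, O at X..O/...X | (0,1)=+0→XO.O/...X*; (0,2)=+0→X.OO/...X; (1,0)=+0→X..O/O..X; (1,1)=+0→X..O/.O.X; (1,2)=+0→X..O/..OX
ply 3, X at XO.O/...X | (0,2)=+0→XOXO/...X*; (1,0)=-1→XO.O/X..X; (1,1)=-1→XO.O/.X.X; (1,2)=-1→XO.O/..XX
ply 4, O at XOXO/...X | (1,0)=+0→XOXO/O..X*; (1,1)=+0→XOXO/.O.X; (1,2)=+0→XOXO/..OX
ply 5, X at XOXO/O..X | (1,1)=+0→XOXO/OX.X*; (1,2)=+0→XOXO/O.XX
ply 6, O at XOXO/OX.X | (1,2)=+0→XOXO/OXOX*
ply 7: XOXO/OXOX is terminal +0 (X); from ...O/...X depth 6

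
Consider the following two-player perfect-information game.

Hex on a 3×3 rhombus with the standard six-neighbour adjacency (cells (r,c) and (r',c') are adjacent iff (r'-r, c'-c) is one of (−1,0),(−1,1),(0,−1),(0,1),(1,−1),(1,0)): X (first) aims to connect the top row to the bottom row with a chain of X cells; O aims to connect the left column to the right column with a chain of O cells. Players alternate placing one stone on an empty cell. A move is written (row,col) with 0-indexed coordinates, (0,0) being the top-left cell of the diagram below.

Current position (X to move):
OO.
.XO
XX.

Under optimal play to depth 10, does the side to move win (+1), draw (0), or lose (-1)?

[OO./.XO/XX.] X move#1: (0,2):+1/OOX/.XO/XX.*, (1,0):-1/OO./XXO/XX., (2,2):-1/OO./.XO/XXX
[OOX/.XO/XX.] end (terminal -1, O#2); searched OO./.XO/XX. to 10

value(OO./.XO/XX., X) = +1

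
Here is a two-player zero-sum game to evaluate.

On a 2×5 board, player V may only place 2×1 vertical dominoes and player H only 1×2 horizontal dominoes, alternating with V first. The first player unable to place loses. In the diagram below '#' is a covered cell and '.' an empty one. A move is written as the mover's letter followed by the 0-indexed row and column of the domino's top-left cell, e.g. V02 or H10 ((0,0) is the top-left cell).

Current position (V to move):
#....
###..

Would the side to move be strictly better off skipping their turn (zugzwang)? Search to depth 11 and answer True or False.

zugzwang(#..../###.., V) = False

[#..../###..] V move#1: V03:+1/#..#./####.*, V04:-1/#...#/###.#
[#..#./####.] H move#2: H01:-1/####./####.*
[####./####.] V move#3: V04:+1/#####/#####*
[#####/#####] end (terminal -1, H#4); searched #..../###.. to 11
if V skipped the turn, H would face:
~ [#..../###..] H move#1: H01:-1/###../###.., H02:-1/#.##./###.., H03:+1/#..##/###..*, H13:+1/#..../#####
~ [#..##/###..] end (terminal -1, V#2); searched #..../###.. to 11
compare (V): move=+1 vs pass=-1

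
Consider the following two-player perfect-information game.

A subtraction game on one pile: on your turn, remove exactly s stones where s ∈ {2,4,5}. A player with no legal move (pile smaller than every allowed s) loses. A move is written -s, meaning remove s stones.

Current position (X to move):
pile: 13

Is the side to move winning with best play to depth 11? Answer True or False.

p1 X@[13]: -2[11]-1 -4[9]-1 -5[8]+1*
p2 O@[8]: -2[6]-1* -4[4]-1 -5[3]-1
p3 X@[6]: -2[4]-1 -4[2]-1 -5[1]+1*
p4 O@[1] terminal -1; root [13] d11

X winning at [13]: True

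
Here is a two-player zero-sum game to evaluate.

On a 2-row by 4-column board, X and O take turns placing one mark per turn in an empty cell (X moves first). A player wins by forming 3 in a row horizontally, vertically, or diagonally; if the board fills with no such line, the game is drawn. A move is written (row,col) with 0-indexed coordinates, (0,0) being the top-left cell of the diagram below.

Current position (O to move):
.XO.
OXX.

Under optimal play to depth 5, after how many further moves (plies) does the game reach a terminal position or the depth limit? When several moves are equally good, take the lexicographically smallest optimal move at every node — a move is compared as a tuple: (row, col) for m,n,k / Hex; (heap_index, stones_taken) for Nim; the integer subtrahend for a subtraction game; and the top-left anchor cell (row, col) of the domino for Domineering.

PV length from [.XO./OXX.]: 3 plies

p1 O@[.XO./OXX.]: (0,0)[OXO./OXX.]-1 (0,3)[.XOO/OXX.]-1 (1,3)[.XO./OXXO]+0*
p2 X@[.XO./OXXO]: (0,0)[XXO./OXXO]+0* (0,3)[.XOX/OXXO]+0
p3 O@[XXO./OXXO]: (0,3)[XXOO/OXXO]+0*
p4 X@[XXOO/OXXO] terminal +0; root [.XO./OXX.] d5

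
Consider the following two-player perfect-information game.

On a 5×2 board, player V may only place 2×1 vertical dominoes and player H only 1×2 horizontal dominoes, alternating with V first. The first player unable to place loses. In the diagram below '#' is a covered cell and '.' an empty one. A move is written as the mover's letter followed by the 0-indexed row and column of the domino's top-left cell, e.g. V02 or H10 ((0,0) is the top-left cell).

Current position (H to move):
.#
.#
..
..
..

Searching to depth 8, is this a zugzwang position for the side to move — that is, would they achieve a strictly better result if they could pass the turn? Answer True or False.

zugzwang(.#/.#/../../.., H) = False

[.#/.#/../../..] H move#1: H20:-1/.#/.#/##/../.., H30:+1/.#/.#/../##/..*, H40:-1/.#/.#/../../##
[.#/.#/../##/..] V move#2: V00:-1/##/##/../##/..*, V10:-1/.#/##/#./##/..
[##/##/../##/..] H move#3: H20:+1/##/##/##/##/..*, H40:+1/##/##/../##/##
[##/##/##/##/..] end (terminal -1, V#4); searched .#/.#/../../.. to 8
suppose H passes — search the same position with V to move:
pass> [.#/.#/../../..] V move#1: V00:-1/##/##/../../.., V10:-1/.#/##/#./../.., V20:+1/.#/.#/#./#./..*, V21:+1/.#/.#/.#/.#/.., V30:+1/.#/.#/../#./#., V31:+1/.#/.#/../.#/.#
pass> [.#/.#/#./#./..] H move#2: H40:-1/.#/.#/#./#./##*
pass> [.#/.#/#./#./##] V move#3: V00:+1/##/##/#./#./##*, V21:+1/.#/.#/##/##/##
pass> [##/##/#./#./##] end (terminal -1, H#4); searched .#/.#/../../.. to 8
for H: play +1, pass -1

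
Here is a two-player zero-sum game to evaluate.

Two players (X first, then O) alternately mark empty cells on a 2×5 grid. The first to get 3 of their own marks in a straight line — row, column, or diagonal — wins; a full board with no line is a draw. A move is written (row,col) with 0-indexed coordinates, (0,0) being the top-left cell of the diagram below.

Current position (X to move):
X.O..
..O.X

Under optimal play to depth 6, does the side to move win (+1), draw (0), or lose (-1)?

value(X.O../..O.X, X) = -1

ply 1, X at X.O../..O.X | (0,1)=-1→XXO../..O.X*; (0,3)=-1→X.OX./..O.X; (0,4)=-1→X.O.X/..O.X; (1,0)=-1→X.O../X.O.X; (1,1)=-1→X.O../.XO.X; (1,3)=-1→X.O../..OXX
ply 2, O at XXO../..O.X | (0,3)=+1→XXOO./..O.X*; (0,4)=+1→XXO.O/..O.X; (1,0)=+0→XXO../O.O.X; (1,1)=+1→XXO../.OO.X; (1,3)=+0→XXO../..OOX
ply 3, X at XXOO./..O.X | (0,4)=-1→XXOOX/..O.X*; (1,0)=-1→XXOO./X.O.X; (1,1)=-1→XXOO./.XO.X; (1,3)=-1→XXOO./..OXX
ply 4, O at XXOOX/..O.X | (1,0)=+0→XXOOX/O.O.X; (1,1)=+1→XXOOX/.OO.X*; (1,3)=+0→XXOOX/..OOX
ply 5, X at XXOOX/.OO.X | (1,0)=-1→XXOOX/XOO.X*; (1,3)=-1→XXOOX/.OOXX
ply 6, O at XXOOX/XOO.X | (1,3)=+1→XXOOX/XOOOX*
ply 7: XXOOX/XOOOX is terminal -1 (X); from X.O../..O.X depth 6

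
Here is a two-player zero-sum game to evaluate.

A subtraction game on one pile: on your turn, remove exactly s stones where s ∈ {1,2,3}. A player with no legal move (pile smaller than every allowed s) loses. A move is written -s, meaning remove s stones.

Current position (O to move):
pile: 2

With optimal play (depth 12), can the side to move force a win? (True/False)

[2] O move#1: -1:-1/1, -2:+1/0*
[0] end (terminal -1, X#2); searched 2 to 12

O winning at [2]: True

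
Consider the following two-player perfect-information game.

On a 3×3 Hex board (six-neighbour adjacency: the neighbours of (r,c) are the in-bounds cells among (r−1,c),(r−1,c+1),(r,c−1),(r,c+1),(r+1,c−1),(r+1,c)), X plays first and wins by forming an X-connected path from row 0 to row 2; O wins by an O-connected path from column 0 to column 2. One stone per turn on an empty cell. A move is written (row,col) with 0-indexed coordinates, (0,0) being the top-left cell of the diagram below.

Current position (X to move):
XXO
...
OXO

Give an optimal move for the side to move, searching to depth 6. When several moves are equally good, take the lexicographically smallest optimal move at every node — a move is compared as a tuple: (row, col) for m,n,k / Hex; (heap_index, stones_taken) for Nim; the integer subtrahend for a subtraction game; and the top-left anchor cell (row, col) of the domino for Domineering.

ply 1, X at XXO/.../OXO | (1,0)=-1→XXO/X../OXO; (1,1)=+1→XXO/.X./OXO*; (1,2)=-1→XXO/..X/OXO
ply 2: XXO/.X./OXO is terminal -1 (O); from XXO/.../OXO depth 6

X's best at [XXO/.../OXO]: (1,1)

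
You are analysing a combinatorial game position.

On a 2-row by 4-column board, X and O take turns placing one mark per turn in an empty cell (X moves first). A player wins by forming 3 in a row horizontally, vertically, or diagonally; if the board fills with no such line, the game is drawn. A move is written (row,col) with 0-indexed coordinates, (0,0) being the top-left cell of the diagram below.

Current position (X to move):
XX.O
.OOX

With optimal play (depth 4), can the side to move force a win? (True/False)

X winning at [XX.O/.OOX]: True

p1 X@[XX.O/.OOX]: (0,2)[XXXO/.OOX]+1* (1,0)[XX.O/XOOX]+0
p2 O@[XXXO/.OOX] terminal -1; root [XX.O/.OOX] d4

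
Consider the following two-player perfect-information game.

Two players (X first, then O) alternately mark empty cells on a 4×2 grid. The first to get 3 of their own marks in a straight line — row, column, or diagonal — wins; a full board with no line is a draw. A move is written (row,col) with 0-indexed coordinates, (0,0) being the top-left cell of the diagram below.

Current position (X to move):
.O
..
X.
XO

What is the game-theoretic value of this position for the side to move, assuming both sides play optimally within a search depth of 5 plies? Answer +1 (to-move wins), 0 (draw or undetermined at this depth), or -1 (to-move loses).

value(.O/../X./XO, X) = +1

p1 X@[.O/../X./XO]: (0,0)[XO/../X./XO]+0 (1,0)[.O/X./X./XO]+1* (1,1)[.O/.X/X./XO]+0 (2,1)[.O/../XX/XO]+0
p2 O@[.O/X./X./XO] terminal -1; root [.O/../X./XO] d5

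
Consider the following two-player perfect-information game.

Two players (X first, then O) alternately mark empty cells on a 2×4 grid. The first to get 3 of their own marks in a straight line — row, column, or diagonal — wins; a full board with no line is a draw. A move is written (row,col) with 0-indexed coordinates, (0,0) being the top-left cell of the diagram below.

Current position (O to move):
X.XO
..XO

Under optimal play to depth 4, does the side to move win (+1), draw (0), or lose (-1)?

value(X.XO/..XO, O) = 0

ply 1, O at X.XO/..XO | (0,1)=+0→XOXO/..XO*; (1,0)=-1→X.XO/O.XO; (1,1)=-1→X.XO/.OXO
ply 2, X at XOXO/..XO | (1,0)=+0→XOXO/X.XO*; (1,1)=+0→XOXO/.XXO
ply 3, O at XOXO/X.XO | (1,1)=+0→XOXO/XOXO*
ply 4: XOXO/XOXO is terminal +0 (X); from X.XO/..XO depth 4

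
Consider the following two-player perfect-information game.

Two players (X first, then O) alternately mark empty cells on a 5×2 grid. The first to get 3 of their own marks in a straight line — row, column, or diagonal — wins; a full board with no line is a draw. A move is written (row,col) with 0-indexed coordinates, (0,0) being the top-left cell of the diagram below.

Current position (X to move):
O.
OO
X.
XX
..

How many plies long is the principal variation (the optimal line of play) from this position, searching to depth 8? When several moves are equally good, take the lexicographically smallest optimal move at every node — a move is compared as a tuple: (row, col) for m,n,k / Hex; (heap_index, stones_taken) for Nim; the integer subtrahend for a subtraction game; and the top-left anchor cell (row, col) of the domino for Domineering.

PV length from [O./OO/X./XX/..]: 3 plies

ply 1, X at O./OO/X./XX/.. | (0,1)=+0→OX/OO/X./XX/..; (2,1)=+1→O./OO/XX/XX/..*; (4,0)=+1→O./OO/X./XX/X.; (4,1)=+1→O./OO/X./XX/.X
ply 2, O at O./OO/XX/XX/.. | (0,1)=-1→OO/OO/XX/XX/..*; (4,0)=-1→O./OO/XX/XX/O.; (4,1)=-1→O./OO/XX/XX/.O
ply 3, X at OO/OO/XX/XX/.. | (4,0)=+1→OO/OO/XX/XX/X.*; (4,1)=+1→OO/OO/XX/XX/.X
ply 4: OO/OO/XX/XX/X. is terminal -1 (O); from O./OO/X./XX/.. depth 8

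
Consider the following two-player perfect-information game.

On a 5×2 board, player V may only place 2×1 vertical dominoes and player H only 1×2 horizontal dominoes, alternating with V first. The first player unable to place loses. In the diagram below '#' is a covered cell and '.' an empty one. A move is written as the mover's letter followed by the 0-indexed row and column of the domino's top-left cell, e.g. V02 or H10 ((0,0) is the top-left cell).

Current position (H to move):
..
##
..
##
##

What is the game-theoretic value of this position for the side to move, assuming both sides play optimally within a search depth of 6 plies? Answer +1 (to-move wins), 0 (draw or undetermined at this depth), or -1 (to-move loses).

value(../##/../##/##, H) = +1

[../##/../##/##] H move#1: H00:+1/##/##/../##/##*, H20:+1/../##/##/##/##
[##/##/../##/##] end (terminal -1, V#2); searched ../##/../##/## to 6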